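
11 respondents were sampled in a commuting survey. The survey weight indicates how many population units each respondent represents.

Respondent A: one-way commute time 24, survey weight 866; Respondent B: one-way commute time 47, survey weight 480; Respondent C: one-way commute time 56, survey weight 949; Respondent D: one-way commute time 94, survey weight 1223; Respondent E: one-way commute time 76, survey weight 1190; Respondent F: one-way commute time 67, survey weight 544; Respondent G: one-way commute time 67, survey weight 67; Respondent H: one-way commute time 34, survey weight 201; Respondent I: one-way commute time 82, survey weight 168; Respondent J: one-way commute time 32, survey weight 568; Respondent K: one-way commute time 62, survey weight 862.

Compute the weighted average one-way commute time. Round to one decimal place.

61.1

Weighted sum = 24×866 + 47×480 + 56×949 + 94×1223 + 76×1190 + 67×544 + 67×67 + 34×201 + 82×168 + 32×568 + 62×862
  = 435057
Sum of weights = 866 + 480 + 949 + 1223 + 1190 + 544 + 67 + 201 + 168 + 568 + 862 = 7118
Weighted mean = 435057 / 7118 = 61.12068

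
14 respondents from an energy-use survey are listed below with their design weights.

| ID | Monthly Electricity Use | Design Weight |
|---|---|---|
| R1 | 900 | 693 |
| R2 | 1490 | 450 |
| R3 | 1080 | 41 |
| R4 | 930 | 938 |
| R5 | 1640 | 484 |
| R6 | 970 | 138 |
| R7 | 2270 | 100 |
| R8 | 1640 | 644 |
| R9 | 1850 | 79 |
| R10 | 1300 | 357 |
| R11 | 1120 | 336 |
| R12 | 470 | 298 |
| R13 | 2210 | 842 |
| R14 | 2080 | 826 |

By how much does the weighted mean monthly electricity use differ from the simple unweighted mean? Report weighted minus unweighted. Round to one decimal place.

Unweighted sum = 19950
Unweighted mean = 19950 / 14 = 1425
Weighted sum = 9127130
Sum of weights = 6226
Weighted mean = 9127130 / 6226 = 1465.9701
Difference (weighted minus unweighted) = 40.970125

41.0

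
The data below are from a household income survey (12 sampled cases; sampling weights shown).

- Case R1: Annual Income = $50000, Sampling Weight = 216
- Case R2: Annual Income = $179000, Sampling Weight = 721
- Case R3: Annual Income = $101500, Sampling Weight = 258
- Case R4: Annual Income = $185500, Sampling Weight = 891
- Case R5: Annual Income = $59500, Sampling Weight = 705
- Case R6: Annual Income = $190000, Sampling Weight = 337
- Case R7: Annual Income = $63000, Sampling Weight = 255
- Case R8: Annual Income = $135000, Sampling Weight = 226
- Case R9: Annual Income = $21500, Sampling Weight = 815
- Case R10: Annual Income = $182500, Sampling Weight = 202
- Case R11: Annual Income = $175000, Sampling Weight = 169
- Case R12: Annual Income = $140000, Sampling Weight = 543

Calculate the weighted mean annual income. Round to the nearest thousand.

Weighted sum = 50000×216 + 179000×721 + 101500×258 + 185500×891 + 59500×705 + 190000×337 + 63000×255 + 135000×226 + 21500×815 + 182500×202 + 175000×169 + 140000×543
  = 643861500
Sum of weights = 216 + 721 + 258 + 891 + 705 + 337 + 255 + 226 + 815 + 202 + 169 + 543 = 5338
Weighted mean = 643861500 / 5338 = 120618.49

121000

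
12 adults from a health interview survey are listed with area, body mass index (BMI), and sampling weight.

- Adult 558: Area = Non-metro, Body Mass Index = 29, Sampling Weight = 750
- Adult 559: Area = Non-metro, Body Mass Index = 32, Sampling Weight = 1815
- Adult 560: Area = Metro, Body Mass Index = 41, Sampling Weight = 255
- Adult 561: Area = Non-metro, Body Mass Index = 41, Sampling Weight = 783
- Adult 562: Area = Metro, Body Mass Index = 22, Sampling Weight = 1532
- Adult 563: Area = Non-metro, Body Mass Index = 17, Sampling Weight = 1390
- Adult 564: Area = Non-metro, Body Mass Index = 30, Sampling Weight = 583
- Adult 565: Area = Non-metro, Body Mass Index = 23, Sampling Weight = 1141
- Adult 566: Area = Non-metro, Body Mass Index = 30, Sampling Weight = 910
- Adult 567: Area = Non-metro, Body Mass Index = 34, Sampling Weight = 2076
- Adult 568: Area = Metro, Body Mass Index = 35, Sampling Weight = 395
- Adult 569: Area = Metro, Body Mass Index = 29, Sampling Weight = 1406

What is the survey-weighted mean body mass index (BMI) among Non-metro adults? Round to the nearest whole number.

29

Non-metro rows: 558, 559, 561, 563, 564, 565, 566, 567
Weighted sum = 29×750 + 32×1815 + 41×783 + 17×1390 + 30×583 + 23×1141 + 30×910 + 34×2076
  = 277180
Sum of weights = 750 + 1815 + 783 + 1390 + 583 + 1141 + 910 + 2076 = 9448
Weighted mean = 277180 / 9448 = 29.337426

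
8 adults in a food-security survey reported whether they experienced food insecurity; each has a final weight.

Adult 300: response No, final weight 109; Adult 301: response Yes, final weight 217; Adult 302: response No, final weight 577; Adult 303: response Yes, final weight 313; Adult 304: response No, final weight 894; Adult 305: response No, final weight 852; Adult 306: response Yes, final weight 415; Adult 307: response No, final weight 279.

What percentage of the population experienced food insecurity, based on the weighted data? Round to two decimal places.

Sum of weights for 'Yes' = 217 + 313 + 415 = 945
Total weight = 109 + 217 + 577 + 313 + 894 + 852 + 415 + 279 = 3656
Weighted proportion = 945 / 3656 = 0.25847921 → 25.847921%

25.85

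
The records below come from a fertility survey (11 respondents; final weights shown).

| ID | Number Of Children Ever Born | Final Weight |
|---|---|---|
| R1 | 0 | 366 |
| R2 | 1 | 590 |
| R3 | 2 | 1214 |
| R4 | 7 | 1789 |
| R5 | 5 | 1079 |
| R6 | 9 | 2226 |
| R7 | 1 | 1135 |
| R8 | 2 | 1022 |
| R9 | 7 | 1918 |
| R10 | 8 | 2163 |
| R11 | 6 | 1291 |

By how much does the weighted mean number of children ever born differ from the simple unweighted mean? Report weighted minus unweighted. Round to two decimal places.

Unweighted sum = 48
Unweighted mean = 48 / 11 = 4.3636364
Weighted sum = 0×366 + 1×590 + 2×1214 + 7×1789 + 5×1079 + 9×2226 + 1×1135 + 2×1022 + 7×1918 + 8×2163 + 6×1291
  = 0 + 590 + 2428 + 12523 + 5395 + 20034 + 1135 + 2044 + 13426 + 17304 + 7746 = 82625
Sum of weights = 366 + 590 + 1214 + 1789 + 1079 + 2226 + 1135 + 1022 + 1918 + 2163 + 1291 = 14793
Weighted mean = 82625 / 14793 = 5.585412
Difference (weighted minus unweighted) = 1.2217757

1.22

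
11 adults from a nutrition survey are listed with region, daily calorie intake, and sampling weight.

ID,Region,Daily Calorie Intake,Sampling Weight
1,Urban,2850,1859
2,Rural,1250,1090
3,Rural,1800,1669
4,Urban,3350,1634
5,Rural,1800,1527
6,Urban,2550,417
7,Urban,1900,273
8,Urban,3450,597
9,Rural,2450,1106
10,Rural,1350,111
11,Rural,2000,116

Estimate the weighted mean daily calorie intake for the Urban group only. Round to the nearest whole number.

3015

Urban rows: 1, 4, 6, 7, 8
Weighted sum = 2850×1859 + 3350×1634 + 2550×417 + 1900×273 + 3450×597
  = 5298150 + 5473900 + 1063350 + 518700 + 2059650 = 14413750
Sum of weights = 1859 + 1634 + 417 + 273 + 597 = 4780
Weighted mean = 14413750 / 4780 = 3015.4289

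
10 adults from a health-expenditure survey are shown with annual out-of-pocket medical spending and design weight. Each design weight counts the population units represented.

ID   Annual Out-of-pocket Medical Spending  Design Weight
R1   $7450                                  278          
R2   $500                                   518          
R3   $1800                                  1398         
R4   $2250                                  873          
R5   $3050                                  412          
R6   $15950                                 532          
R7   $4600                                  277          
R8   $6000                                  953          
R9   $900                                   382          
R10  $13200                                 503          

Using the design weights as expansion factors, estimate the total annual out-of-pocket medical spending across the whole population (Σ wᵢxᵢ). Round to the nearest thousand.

30528000

Weighted total = 7450×278 + 500×518 + 1800×1398 + 2250×873 + 3050×412 + 15950×532 + 4600×277 + 6000×953 + 900×382 + 13200×503
  = 2071100 + 259000 + 2516400 + 1964250 + 1256600 + 8485400 + 1274200 + 5718000 + 343800 + 6639600 = 30528350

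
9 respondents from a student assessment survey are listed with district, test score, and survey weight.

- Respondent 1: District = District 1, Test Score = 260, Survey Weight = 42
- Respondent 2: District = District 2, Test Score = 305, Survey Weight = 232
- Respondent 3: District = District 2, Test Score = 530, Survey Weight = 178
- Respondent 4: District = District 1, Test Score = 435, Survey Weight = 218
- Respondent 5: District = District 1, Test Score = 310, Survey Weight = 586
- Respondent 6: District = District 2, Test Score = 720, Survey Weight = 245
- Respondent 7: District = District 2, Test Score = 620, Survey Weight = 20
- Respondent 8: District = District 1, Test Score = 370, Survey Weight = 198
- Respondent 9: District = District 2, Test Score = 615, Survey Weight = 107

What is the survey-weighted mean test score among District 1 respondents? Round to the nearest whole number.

District 1 rows: 1, 4, 5, 8
Weighted sum = 360670
Sum of weights = 42 + 218 + 586 + 198 = 1044
Weighted mean = 360670 / 1044 = 345.46935

345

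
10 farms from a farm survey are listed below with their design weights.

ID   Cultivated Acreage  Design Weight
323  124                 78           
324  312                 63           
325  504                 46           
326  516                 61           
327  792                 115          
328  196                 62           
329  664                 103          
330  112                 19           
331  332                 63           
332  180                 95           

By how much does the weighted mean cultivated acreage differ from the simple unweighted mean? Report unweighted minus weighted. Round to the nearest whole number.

-46

Unweighted sum = 3732
Unweighted mean = 3732 / 10 = 373.2
Weighted sum = 124×78 + 312×63 + 504×46 + 516×61 + 792×115 + 196×62 + 664×103 + 112×19 + 332×63 + 180×95
  = 9672 + 19656 + 23184 + 31476 + 91080 + 12152 + 68392 + 2128 + 20916 + 17100 = 295756
Sum of weights = 705
Weighted mean = 295756 / 705 = 419.51206
Difference (unweighted minus weighted) = -46.312057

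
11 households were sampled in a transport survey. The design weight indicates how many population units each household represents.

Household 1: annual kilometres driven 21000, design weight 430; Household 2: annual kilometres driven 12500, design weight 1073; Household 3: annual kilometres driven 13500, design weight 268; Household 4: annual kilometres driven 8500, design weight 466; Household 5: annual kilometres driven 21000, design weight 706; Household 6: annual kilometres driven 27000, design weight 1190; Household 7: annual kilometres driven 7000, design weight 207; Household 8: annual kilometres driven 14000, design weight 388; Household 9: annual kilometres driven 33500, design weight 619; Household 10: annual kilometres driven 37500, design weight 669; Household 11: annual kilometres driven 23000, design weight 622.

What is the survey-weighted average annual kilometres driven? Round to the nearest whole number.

21692

Weighted sum = 21000×430 + 12500×1073 + 13500×268 + 8500×466 + 21000×706 + 27000×1190 + 7000×207 + 14000×388 + 33500×619 + 37500×669 + 23000×622
  = 9030000 + 13412500 + 3618000 + 3961000 + 14826000 + 32130000 + 1449000 + 5432000 + 20736500 + 25087500 + 14306000 = 143988500
Sum of weights = 430 + 1073 + 268 + 466 + 706 + 1190 + 207 + 388 + 619 + 669 + 622 = 6638
Weighted mean = 143988500 / 6638 = 21691.549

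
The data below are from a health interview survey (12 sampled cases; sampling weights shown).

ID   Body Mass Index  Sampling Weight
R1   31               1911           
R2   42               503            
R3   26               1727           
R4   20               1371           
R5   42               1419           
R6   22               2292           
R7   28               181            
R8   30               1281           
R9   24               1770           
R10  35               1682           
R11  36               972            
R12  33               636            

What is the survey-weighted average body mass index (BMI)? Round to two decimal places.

29.44

Weighted sum = 31×1911 + 42×503 + 26×1727 + 20×1371 + 42×1419 + 22×2292 + 28×181 + 30×1281 + 24×1770 + 35×1682 + 36×972 + 33×636
  = 463539
Sum of weights = 1911 + 503 + 1727 + 1371 + 1419 + 2292 + 181 + 1281 + 1770 + 1682 + 972 + 636 = 15745
Weighted mean = 463539 / 15745 = 29.440394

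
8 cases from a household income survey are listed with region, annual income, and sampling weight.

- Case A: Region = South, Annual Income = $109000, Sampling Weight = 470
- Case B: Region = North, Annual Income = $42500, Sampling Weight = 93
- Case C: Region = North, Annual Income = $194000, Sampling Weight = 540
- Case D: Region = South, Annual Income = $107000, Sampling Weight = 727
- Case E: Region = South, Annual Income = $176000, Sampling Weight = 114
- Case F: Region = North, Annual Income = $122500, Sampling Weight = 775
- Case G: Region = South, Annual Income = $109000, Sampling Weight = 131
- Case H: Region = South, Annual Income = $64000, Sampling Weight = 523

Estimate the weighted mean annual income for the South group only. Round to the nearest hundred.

100200

South rows: A, D, E, G, H
Weighted sum = 109000×470 + 107000×727 + 176000×114 + 109000×131 + 64000×523
  = 51230000 + 77789000 + 20064000 + 14279000 + 33472000 = 196834000
Sum of weights = 470 + 727 + 114 + 131 + 523 = 1965
Weighted mean = 196834000 / 1965 = 100169.97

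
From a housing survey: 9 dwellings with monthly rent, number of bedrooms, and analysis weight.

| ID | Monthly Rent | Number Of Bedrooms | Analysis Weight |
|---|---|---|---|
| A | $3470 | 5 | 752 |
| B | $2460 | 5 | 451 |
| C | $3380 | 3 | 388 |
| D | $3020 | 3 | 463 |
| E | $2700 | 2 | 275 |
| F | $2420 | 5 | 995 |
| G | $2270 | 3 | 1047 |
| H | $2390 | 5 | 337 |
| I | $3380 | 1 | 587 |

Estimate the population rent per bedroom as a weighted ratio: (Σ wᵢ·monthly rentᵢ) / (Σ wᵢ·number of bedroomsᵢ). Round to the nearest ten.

760

Σ wᵢ·y = 14745180
Σ wᵢ·x = 5×752 + 5×451 + 3×388 + 3×463 + 2×275 + 5×995 + 3×1047 + 5×337 + 1×587
  = 3760 + 2255 + 1164 + 1389 + 550 + 4975 + 3141 + 1685 + 587 = 19506
Ratio = 14745180 / 19506 = 755.93048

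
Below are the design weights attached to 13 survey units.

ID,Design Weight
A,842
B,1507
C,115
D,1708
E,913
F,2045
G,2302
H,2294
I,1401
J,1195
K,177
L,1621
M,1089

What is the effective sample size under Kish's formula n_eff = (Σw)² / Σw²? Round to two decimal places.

Σ wᵢ = 17209
Σ wᵢ² = 28723453
n_eff = 17209² / 28723453 = 296149681 / 28723453 = 10.310379

10.31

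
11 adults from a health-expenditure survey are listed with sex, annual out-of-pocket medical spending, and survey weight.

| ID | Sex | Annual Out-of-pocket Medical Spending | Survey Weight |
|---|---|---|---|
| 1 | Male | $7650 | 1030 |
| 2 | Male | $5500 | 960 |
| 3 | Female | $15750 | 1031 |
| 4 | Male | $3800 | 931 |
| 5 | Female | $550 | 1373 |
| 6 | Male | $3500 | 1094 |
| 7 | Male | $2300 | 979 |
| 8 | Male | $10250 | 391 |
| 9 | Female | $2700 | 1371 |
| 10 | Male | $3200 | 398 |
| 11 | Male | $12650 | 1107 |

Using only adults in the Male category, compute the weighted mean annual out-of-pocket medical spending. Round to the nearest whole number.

Male rows: 1, 2, 4, 6, 7, 8, 10, 11
Weighted sum = 7650×1030 + 5500×960 + 3800×931 + 3500×1094 + 2300×979 + 10250×391 + 3200×398 + 12650×1107
  = 7879500 + 5280000 + 3537800 + 3829000 + 2251700 + 4007750 + 1273600 + 14003550 = 42062900
Sum of weights = 1030 + 960 + 931 + 1094 + 979 + 391 + 398 + 1107 = 6890
Weighted mean = 42062900 / 6890 = 6104.9202

6105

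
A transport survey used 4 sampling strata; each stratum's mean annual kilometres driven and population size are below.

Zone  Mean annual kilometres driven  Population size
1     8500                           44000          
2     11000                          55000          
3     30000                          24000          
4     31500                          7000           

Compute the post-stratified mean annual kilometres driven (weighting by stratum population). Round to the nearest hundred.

14800

Σ Nₕ·x̄ₕ = 8500×44000 + 11000×55000 + 30000×24000 + 31500×7000
  = 1919500000
Σ Nₕ = 44000 + 55000 + 24000 + 7000 = 130000
Overall mean = 1919500000 / 130000 = 14765.385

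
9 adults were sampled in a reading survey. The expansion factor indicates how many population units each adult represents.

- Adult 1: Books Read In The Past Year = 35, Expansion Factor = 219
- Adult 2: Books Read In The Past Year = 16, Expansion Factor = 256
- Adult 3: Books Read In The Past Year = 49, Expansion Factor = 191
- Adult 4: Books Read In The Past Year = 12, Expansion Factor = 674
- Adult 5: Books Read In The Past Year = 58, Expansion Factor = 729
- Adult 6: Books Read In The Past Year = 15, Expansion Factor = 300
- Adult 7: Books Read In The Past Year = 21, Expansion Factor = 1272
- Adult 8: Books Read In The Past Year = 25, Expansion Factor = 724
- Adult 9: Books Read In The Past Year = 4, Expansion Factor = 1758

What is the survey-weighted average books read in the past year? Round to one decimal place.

20.9

Weighted sum = 35×219 + 16×256 + 49×191 + 12×674 + 58×729 + 15×300 + 21×1272 + 25×724 + 4×1758
  = 7665 + 4096 + 9359 + 8088 + 42282 + 4500 + 26712 + 18100 + 7032 = 127834
Sum of weights = 219 + 256 + 191 + 674 + 729 + 300 + 1272 + 724 + 1758 = 6123
Weighted mean = 127834 / 6123 = 20.877674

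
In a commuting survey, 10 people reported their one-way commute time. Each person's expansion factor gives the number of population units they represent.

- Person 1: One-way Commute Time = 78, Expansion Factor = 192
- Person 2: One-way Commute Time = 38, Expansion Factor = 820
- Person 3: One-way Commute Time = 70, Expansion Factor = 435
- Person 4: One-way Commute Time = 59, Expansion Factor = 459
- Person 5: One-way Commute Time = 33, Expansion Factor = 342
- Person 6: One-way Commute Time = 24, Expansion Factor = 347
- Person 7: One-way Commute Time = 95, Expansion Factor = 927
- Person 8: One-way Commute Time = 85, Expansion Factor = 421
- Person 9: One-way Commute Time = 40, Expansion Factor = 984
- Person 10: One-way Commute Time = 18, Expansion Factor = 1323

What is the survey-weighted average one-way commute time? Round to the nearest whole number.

Weighted sum = 78×192 + 38×820 + 70×435 + 59×459 + 33×342 + 24×347 + 95×927 + 85×421 + 40×984 + 18×1323
  = 310305
Sum of weights = 192 + 820 + 435 + 459 + 342 + 347 + 927 + 421 + 984 + 1323 = 6250
Weighted mean = 310305 / 6250 = 49.6488

50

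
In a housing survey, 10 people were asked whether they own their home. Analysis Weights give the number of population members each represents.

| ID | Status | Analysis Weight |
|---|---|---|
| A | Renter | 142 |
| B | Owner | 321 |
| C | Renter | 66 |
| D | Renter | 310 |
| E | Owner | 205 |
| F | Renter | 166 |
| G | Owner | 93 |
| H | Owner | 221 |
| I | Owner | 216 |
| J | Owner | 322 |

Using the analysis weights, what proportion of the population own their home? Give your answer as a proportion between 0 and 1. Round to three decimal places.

0.668

Sum of weights for 'Owner' = 321 + 205 + 93 + 221 + 216 + 322 = 1378
Total weight = 142 + 321 + 66 + 310 + 205 + 166 + 93 + 221 + 216 + 322 = 2062
Weighted proportion = 1378 / 2062 = 0.66828322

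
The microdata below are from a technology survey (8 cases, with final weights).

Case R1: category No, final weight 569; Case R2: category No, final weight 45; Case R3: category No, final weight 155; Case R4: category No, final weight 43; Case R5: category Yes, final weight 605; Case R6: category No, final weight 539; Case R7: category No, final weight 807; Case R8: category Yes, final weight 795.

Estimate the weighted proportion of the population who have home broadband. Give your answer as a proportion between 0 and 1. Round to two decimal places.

0.39

Sum of weights for 'Yes' = 605 + 795 = 1400
Total weight = 3558
Weighted proportion = 1400 / 3558 = 0.39347948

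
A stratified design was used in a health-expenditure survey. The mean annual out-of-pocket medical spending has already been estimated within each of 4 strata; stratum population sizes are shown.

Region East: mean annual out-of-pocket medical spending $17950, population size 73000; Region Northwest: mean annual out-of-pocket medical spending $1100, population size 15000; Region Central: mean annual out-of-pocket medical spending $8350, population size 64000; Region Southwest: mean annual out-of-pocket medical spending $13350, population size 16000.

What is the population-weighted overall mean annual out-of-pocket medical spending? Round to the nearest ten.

Σ Nₕ·x̄ₕ = 17950×73000 + 1100×15000 + 8350×64000 + 13350×16000
  = 1310350000 + 16500000 + 534400000 + 213600000 = 2074850000
Σ Nₕ = 73000 + 15000 + 64000 + 16000 = 168000
Overall mean = 2074850000 / 168000 = 12350.298

12350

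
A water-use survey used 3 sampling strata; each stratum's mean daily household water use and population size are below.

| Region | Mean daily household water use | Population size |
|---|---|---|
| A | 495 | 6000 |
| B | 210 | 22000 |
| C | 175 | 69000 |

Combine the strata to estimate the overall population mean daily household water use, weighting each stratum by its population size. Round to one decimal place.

Σ Nₕ·x̄ₕ = 495×6000 + 210×22000 + 175×69000
  = 19665000
Σ Nₕ = 6000 + 22000 + 69000 = 97000
Overall mean = 19665000 / 97000 = 202.73196

202.7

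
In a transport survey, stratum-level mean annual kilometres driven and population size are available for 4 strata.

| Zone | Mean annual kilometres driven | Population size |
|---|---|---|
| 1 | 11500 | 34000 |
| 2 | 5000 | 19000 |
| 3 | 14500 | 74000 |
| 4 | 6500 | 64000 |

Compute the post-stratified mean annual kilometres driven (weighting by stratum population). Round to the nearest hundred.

10300

Σ Nₕ·x̄ₕ = 1975000000
Σ Nₕ = 34000 + 19000 + 74000 + 64000 = 191000
Overall mean = 1975000000 / 191000 = 10340.314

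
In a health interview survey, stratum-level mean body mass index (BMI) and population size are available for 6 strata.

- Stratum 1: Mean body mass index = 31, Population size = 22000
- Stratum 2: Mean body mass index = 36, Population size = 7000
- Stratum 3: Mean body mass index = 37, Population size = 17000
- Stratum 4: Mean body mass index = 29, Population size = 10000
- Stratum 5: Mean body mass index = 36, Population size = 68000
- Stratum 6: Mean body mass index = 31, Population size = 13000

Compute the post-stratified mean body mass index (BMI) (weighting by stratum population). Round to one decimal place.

Σ Nₕ·x̄ₕ = 31×22000 + 36×7000 + 37×17000 + 29×10000 + 36×68000 + 31×13000
  = 682000 + 252000 + 629000 + 290000 + 2448000 + 403000 = 4704000
Σ Nₕ = 137000
Overall mean = 4704000 / 137000 = 34.335766

34.3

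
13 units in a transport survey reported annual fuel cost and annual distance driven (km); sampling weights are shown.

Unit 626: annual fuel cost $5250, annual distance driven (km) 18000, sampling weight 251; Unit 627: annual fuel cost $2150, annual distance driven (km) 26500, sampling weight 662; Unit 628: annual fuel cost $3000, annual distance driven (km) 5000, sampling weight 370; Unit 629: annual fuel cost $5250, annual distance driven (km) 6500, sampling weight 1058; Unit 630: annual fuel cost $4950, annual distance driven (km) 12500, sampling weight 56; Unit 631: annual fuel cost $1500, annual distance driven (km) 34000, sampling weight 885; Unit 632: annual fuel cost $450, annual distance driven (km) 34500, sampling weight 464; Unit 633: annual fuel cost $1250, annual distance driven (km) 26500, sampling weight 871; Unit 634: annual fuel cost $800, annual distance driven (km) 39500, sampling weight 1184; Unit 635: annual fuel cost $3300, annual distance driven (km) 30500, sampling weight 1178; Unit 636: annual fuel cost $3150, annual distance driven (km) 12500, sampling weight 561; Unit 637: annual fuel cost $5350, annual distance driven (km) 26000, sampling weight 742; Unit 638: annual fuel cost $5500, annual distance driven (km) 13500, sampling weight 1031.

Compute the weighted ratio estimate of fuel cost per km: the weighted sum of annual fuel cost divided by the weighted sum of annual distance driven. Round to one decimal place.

Σ wᵢ·y = 28549750
Σ wᵢ·x = 223587500
Ratio = 28549750 / 223587500 = 0.12768938

0.1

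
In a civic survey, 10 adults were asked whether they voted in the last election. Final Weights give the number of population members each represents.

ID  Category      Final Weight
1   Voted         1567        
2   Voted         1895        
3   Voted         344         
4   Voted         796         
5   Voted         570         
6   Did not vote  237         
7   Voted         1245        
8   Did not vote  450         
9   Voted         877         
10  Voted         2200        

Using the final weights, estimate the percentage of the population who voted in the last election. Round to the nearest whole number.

93

Sum of weights for 'Voted' = 1567 + 1895 + 344 + 796 + 570 + 1245 + 877 + 2200 = 9494
Total weight = 10181
Weighted proportion = 9494 / 10181 = 0.93252136 → 93.252136%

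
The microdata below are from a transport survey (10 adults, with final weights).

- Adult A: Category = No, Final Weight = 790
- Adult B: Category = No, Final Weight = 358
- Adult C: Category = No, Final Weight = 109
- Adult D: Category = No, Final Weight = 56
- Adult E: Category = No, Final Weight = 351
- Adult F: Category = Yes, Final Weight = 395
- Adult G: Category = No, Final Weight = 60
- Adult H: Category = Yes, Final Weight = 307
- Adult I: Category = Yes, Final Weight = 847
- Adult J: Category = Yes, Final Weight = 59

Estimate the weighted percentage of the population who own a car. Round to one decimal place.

48.3

Sum of weights for 'Yes' = 395 + 307 + 847 + 59 = 1608
Total weight = 790 + 358 + 109 + 56 + 351 + 395 + 60 + 307 + 847 + 59 = 3332
Weighted proportion = 1608 / 3332 = 0.48259304 → 48.259304%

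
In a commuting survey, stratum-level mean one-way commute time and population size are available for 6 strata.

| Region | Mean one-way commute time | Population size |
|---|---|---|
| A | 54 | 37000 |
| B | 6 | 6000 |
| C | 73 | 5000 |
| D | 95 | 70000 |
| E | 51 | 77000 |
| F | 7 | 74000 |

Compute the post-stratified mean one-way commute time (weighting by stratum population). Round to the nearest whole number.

Σ Nₕ·x̄ₕ = 13494000
Σ Nₕ = 37000 + 6000 + 5000 + 70000 + 77000 + 74000 = 269000
Overall mean = 13494000 / 269000 = 50.163569

50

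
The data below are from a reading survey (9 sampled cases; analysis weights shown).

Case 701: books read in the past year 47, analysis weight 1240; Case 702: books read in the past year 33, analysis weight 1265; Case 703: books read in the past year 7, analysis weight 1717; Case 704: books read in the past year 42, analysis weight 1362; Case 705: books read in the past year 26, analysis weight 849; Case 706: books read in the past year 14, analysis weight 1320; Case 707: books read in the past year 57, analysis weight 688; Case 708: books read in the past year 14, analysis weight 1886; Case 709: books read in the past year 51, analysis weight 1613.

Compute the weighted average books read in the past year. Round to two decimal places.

29.96

Weighted sum = 47×1240 + 33×1265 + 7×1717 + 42×1362 + 26×849 + 14×1320 + 57×688 + 14×1886 + 51×1613
  = 58280 + 41745 + 12019 + 57204 + 22074 + 18480 + 39216 + 26404 + 82263 = 357685
Sum of weights = 1240 + 1265 + 1717 + 1362 + 849 + 1320 + 688 + 1886 + 1613 = 11940
Weighted mean = 357685 / 11940 = 29.956868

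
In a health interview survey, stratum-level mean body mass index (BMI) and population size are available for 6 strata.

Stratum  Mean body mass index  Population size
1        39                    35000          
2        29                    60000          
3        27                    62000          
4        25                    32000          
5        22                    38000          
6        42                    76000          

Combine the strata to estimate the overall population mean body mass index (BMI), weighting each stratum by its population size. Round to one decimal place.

31.7

Σ Nₕ·x̄ₕ = 39×35000 + 29×60000 + 27×62000 + 25×32000 + 22×38000 + 42×76000
  = 1365000 + 1740000 + 1674000 + 800000 + 836000 + 3192000 = 9607000
Σ Nₕ = 35000 + 60000 + 62000 + 32000 + 38000 + 76000 = 303000
Overall mean = 9607000 / 303000 = 31.706271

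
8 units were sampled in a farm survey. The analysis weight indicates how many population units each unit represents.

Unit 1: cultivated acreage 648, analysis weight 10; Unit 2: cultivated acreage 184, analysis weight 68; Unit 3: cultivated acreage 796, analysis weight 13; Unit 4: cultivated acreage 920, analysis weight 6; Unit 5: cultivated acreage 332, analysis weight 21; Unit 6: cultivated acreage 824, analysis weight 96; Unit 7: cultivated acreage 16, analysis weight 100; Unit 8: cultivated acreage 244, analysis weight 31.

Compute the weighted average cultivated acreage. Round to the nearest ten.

380

Weighted sum = 648×10 + 184×68 + 796×13 + 920×6 + 332×21 + 824×96 + 16×100 + 244×31
  = 6480 + 12512 + 10348 + 5520 + 6972 + 79104 + 1600 + 7564 = 130100
Sum of weights = 10 + 68 + 13 + 6 + 21 + 96 + 100 + 31 = 345
Weighted mean = 130100 / 345 = 377.10145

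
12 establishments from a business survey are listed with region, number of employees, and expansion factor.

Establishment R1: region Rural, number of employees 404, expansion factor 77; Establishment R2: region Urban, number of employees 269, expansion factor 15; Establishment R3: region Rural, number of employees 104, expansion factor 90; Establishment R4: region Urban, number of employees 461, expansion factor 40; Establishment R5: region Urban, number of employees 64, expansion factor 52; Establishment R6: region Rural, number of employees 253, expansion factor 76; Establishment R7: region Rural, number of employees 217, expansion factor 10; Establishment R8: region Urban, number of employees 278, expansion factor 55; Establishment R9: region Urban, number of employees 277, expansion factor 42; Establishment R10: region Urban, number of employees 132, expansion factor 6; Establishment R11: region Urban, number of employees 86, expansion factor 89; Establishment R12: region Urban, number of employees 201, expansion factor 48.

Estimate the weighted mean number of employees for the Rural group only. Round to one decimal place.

244.5

Rural rows: R1, R3, R6, R7
Weighted sum = 404×77 + 104×90 + 253×76 + 217×10
  = 61866
Sum of weights = 77 + 90 + 76 + 10 = 253
Weighted mean = 61866 / 253 = 244.52964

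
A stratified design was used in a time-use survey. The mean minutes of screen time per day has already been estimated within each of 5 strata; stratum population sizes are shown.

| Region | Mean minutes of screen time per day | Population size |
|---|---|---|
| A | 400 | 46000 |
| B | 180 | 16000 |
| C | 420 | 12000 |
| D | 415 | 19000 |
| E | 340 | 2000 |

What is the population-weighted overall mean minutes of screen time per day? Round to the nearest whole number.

Σ Nₕ·x̄ₕ = 400×46000 + 180×16000 + 420×12000 + 415×19000 + 340×2000
  = 18400000 + 2880000 + 5040000 + 7885000 + 680000 = 34885000
Σ Nₕ = 46000 + 16000 + 12000 + 19000 + 2000 = 95000
Overall mean = 34885000 / 95000 = 367.21053

367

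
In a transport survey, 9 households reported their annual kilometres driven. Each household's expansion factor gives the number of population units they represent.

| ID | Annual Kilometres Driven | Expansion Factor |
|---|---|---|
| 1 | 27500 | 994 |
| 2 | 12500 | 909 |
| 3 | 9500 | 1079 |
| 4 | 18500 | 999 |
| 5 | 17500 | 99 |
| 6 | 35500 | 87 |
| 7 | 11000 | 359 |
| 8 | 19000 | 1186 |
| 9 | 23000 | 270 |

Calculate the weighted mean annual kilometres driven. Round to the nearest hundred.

Weighted sum = 27500×994 + 12500×909 + 9500×1079 + 18500×999 + 17500×99 + 35500×87 + 11000×359 + 19000×1186 + 23000×270
  = 27335000 + 11362500 + 10250500 + 18481500 + 1732500 + 3088500 + 3949000 + 22534000 + 6210000 = 104943500
Sum of weights = 994 + 909 + 1079 + 999 + 99 + 87 + 359 + 1186 + 270 = 5982
Weighted mean = 104943500 / 5982 = 17543.213

17500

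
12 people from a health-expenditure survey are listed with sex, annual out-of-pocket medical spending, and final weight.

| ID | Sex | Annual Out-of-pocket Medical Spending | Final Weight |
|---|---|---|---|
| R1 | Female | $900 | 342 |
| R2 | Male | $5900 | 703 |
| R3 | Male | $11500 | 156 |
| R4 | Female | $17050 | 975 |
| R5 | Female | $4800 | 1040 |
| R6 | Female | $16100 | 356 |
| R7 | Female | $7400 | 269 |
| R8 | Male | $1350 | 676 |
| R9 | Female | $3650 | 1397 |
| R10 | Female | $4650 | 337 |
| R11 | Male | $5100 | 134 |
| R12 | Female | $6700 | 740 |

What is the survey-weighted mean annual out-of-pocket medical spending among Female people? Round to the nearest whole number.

Female rows: R1, R4, R5, R6, R7, R9, R10, R12
Weighted sum = 900×342 + 17050×975 + 4800×1040 + 16100×356 + 7400×269 + 3650×1397 + 4650×337 + 6700×740
  = 41269850
Sum of weights = 342 + 975 + 1040 + 356 + 269 + 1397 + 337 + 740 = 5456
Weighted mean = 41269850 / 5456 = 7564.1221

7564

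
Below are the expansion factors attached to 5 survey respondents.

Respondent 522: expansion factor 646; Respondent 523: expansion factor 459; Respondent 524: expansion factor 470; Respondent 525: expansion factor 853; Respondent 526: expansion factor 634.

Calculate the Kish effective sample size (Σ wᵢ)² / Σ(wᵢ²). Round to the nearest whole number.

Σ wᵢ = 646 + 459 + 470 + 853 + 634 = 3062
Σ wᵢ² = 417316 + 210681 + 220900 + 727609 + 401956 = 1978462
n_eff = 3062² / 1978462 = 9375844 / 1978462 = 4.7389558

5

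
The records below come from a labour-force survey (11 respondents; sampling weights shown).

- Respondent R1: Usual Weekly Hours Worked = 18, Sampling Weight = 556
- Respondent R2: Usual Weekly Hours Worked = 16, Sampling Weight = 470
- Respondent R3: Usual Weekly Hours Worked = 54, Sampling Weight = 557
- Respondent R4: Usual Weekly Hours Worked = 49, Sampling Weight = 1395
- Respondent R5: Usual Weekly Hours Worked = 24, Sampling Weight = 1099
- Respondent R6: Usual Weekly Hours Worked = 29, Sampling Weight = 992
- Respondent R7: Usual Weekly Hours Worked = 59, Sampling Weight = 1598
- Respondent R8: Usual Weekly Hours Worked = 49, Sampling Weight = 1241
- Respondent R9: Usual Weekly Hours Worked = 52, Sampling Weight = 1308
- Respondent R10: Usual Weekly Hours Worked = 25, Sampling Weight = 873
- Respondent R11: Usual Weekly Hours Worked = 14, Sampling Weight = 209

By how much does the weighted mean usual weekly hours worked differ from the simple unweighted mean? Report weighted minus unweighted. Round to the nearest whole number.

5

Unweighted sum = 18 + 16 + 54 + 49 + 24 + 29 + 59 + 49 + 52 + 25 + 14 = 389
Unweighted mean = 389 / 11 = 35.363636
Weighted sum = 18×556 + 16×470 + 54×557 + 49×1395 + 24×1099 + 29×992 + 59×1598 + 49×1241 + 52×1308 + 25×873 + 14×209
  = 10008 + 7520 + 30078 + 68355 + 26376 + 28768 + 94282 + 60809 + 68016 + 21825 + 2926 = 418963
Sum of weights = 556 + 470 + 557 + 1395 + 1099 + 992 + 1598 + 1241 + 1308 + 873 + 209 = 10298
Weighted mean = 418963 / 10298 = 40.683919
Difference (weighted minus unweighted) = 5.3202828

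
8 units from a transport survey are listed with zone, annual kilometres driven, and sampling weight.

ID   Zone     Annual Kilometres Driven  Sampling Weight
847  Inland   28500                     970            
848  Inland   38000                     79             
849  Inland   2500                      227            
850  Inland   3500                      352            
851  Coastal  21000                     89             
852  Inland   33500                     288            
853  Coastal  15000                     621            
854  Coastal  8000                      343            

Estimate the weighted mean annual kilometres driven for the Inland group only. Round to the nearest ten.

21970

Inland rows: 847, 848, 849, 850, 852
Weighted sum = 28500×970 + 38000×79 + 2500×227 + 3500×352 + 33500×288
  = 27645000 + 3002000 + 567500 + 1232000 + 9648000 = 42094500
Sum of weights = 970 + 79 + 227 + 352 + 288 = 1916
Weighted mean = 42094500 / 1916 = 21969.99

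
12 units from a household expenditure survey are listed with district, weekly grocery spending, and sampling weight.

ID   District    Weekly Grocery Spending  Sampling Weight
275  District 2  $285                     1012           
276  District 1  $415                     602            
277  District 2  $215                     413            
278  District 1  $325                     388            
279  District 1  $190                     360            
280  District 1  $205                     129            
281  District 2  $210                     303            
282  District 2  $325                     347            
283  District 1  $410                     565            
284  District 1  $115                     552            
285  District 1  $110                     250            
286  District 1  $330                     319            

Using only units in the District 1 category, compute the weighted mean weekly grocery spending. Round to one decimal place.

283.9

District 1 rows: 276, 278, 279, 280, 283, 284, 285, 286
Weighted sum = 415×602 + 325×388 + 190×360 + 205×129 + 410×565 + 115×552 + 110×250 + 330×319
  = 249830 + 126100 + 68400 + 26445 + 231650 + 63480 + 27500 + 105270 = 898675
Sum of weights = 602 + 388 + 360 + 129 + 565 + 552 + 250 + 319 = 3165
Weighted mean = 898675 / 3165 = 283.94155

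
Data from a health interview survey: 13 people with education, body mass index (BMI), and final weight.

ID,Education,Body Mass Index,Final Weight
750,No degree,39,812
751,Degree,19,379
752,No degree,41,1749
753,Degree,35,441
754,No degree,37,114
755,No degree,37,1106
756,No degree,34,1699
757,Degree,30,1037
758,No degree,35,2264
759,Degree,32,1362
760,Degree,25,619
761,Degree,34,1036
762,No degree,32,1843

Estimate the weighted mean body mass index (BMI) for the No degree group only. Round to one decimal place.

35.9

No degree rows: 750, 752, 754, 755, 756, 758, 762
Weighted sum = 39×812 + 41×1749 + 37×114 + 37×1106 + 34×1699 + 35×2264 + 32×1843
  = 344499
Sum of weights = 9587
Weighted mean = 344499 / 9587 = 35.933973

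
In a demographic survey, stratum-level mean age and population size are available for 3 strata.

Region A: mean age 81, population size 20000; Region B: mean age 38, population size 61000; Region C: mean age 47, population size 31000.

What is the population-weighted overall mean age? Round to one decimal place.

48.2

Σ Nₕ·x̄ₕ = 81×20000 + 38×61000 + 47×31000
  = 1620000 + 2318000 + 1457000 = 5395000
Σ Nₕ = 20000 + 61000 + 31000 = 112000
Overall mean = 5395000 / 112000 = 48.169643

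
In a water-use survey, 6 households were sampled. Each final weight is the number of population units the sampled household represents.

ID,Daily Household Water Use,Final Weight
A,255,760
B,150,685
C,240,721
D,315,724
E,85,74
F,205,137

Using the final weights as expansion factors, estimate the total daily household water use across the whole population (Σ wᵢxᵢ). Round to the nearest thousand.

Weighted total = 255×760 + 150×685 + 240×721 + 315×724 + 85×74 + 205×137
  = 732025

732000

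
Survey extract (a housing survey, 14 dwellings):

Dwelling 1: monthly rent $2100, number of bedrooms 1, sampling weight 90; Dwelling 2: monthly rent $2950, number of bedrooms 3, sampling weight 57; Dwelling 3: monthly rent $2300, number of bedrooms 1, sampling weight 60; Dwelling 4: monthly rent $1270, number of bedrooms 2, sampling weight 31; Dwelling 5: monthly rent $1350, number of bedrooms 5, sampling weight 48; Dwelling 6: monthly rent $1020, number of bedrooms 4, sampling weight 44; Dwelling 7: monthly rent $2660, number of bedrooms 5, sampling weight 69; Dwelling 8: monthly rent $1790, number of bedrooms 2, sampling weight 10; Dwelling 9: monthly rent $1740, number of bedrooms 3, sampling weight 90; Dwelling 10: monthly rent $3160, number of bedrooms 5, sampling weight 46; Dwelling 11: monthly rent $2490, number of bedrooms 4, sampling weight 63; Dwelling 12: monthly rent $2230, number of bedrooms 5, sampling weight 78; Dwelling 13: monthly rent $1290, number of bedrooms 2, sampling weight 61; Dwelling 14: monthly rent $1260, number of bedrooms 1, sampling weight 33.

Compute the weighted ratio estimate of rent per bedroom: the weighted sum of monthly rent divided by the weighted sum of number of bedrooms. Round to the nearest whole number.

650

Σ wᵢ·y = 1598680
Σ wᵢ·x = 2461
Ratio = 1598680 / 2461 = 649.60585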